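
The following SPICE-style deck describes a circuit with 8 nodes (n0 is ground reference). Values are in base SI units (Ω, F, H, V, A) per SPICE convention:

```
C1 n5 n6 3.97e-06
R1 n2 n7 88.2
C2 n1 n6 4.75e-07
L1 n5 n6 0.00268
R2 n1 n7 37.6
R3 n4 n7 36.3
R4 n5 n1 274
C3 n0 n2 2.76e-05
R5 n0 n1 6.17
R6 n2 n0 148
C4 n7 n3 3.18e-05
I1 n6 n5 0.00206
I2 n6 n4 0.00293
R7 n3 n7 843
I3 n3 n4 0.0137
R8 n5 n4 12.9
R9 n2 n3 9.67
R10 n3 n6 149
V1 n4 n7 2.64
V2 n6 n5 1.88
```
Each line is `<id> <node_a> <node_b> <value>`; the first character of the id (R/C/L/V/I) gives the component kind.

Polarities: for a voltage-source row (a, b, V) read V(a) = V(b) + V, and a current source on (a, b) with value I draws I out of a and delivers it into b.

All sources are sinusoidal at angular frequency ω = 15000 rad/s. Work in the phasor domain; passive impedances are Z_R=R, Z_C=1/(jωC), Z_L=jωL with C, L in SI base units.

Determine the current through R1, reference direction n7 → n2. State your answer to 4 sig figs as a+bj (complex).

-0.0009700-0.001492j A

Apply KCL at each of the 7 non-ground nodes and solve the resulting linear system.
Node n1: branches {C2, R2, R4, R5} → V_1 = 0.03939+0.1176j
Node n2: branches {R1, C3, R6, R9} → V_2 = -0.04629+0.01466j
Node n3: branches {C4, R7, I3, R9, R10} → V_3 = -0.09864-0.1553j
Node n4: branches {R3, I2, I3, R8, V1} → V_4 = 2.508-0.1169j
Node n5: branches {C1, L1, R4, I1, R8, V2} → V_5 = 1.986-0.4204j
Node n6: branches {C1, C2, L1, I1, I2, R10, V2} → V_6 = 3.866-0.4204j
Node n7: branches {R1, R2, R3, C4, R7, V1} → V_7 = -0.1318-0.1169j
Source currents: i(V1)=-0.09657-0.02352j, i(V2)=-0.03543-0.09067j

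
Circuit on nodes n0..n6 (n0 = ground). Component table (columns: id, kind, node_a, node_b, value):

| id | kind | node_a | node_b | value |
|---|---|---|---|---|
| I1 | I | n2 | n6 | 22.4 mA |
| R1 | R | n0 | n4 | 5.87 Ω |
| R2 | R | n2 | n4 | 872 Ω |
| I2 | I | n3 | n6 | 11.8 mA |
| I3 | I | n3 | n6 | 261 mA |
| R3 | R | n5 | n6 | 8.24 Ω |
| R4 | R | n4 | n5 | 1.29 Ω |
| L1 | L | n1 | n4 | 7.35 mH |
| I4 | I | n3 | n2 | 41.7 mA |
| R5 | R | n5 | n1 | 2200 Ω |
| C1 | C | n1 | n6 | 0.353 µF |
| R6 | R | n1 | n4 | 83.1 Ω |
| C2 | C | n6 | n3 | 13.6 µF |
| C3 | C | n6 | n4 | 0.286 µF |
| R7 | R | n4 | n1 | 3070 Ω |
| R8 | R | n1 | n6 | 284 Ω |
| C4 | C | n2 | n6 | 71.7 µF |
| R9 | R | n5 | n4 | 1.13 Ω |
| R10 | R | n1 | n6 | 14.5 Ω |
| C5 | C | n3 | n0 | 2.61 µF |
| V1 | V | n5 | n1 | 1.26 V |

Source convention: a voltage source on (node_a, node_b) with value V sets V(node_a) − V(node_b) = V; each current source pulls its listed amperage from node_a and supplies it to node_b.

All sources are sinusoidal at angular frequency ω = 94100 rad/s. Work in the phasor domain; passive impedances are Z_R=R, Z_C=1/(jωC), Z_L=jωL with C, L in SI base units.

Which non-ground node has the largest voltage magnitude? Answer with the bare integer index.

Apply KCL at each of the 6 non-ground nodes and solve the resulting linear system.
Node n1: branches {L1, R5, C1, R6, R7, R8, R10, V1} → V_1 = -0.9957+0.04316j
Node n2: branches {I1, R2, I4, C4} → V_2 = -0.02995-0.05639j
Node n3: branches {I2, I3, I4, C2, C5} → V_3 = -0.02514+0.1613j
Node n4: branches {R1, R2, R4, L1, R6, C3, R7, R9} → V_4 = 0.2326+0.03624j
Node n5: branches {R3, R4, R5, R9, V1} → V_5 = 0.2643+0.04316j
Node n6: branches {I1, I2, I3, R3, C1, C2, C3, R8, C4, R10} → V_6 = -0.02996-0.05348j
Source currents: i(V1)=-0.08896-0.02321j

1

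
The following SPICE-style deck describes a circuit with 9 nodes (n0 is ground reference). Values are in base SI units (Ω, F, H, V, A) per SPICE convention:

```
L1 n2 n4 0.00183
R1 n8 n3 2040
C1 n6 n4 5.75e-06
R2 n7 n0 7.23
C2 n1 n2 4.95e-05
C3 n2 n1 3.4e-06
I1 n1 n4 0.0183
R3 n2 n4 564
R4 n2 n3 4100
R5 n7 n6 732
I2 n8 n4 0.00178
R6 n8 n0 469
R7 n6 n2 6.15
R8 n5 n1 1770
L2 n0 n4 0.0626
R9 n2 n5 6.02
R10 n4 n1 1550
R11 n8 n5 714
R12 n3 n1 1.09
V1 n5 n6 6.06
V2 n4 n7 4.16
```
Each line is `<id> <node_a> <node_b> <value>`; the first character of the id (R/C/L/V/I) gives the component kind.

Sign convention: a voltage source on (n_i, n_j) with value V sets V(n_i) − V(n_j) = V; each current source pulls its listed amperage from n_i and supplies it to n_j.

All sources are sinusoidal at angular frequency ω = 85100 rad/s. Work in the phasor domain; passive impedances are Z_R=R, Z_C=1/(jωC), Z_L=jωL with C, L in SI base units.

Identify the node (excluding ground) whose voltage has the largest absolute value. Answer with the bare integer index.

5

MNA unknowns: 8 node voltages V₁..V_8 plus 2 source currents (V1, V2)
L1: Y=0.000-0.006421j on G[2,4]
R1: Y=0.0004902+0.000j on G[8,3]
C1: Y=0.000+0.4893j on G[6,4]
R2: Y=0.1383+0.000j on G[7,0]
C2: Y=0.000+4.212j on G[1,2]
C3: Y=0.000+0.2893j on G[2,1]
I1: z[1]−=0.0183, z[4]+=0.0183
R3: Y=0.001773+0.000j on G[2,4]
R4: Y=0.0002439+0.000j on G[2,3]
R5: Y=0.001366+0.000j on G[7,6]
I2: z[8]−=0.00178, z[4]+=0.00178
R6: Y=0.002132+0.000j on G[8,0]
R7: Y=0.1626+0.000j on G[6,2]
R8: Y=0.0005650+0.000j on G[5,1]
L2: Y=0.000-0.0001877j on G[0,4]
R9: Y=0.1661+0.000j on G[2,5]
R10: Y=0.0006452+0.000j on G[4,1]
R11: Y=0.001401+0.000j on G[8,5]
R12: Y=0.9174+0.000j on G[3,1]
V1: row V5−V6=6.06, i_V1 at 5,6
V2: row V4−V7=4.16, i_V2 at 4,7
solve → V1=7.119+0.1538j, V2=7.119+0.1494j, V3=7.118+0.1538j, V4=4.099+0.004782j, V5=10.20+0.09168j, V6=4.137+0.09168j, V7=-0.06128+0.004782j, V8=3.975+0.05065j
aux → i_V1=-0.5217+0.009558j, i_V2=-0.01421+0.0005427j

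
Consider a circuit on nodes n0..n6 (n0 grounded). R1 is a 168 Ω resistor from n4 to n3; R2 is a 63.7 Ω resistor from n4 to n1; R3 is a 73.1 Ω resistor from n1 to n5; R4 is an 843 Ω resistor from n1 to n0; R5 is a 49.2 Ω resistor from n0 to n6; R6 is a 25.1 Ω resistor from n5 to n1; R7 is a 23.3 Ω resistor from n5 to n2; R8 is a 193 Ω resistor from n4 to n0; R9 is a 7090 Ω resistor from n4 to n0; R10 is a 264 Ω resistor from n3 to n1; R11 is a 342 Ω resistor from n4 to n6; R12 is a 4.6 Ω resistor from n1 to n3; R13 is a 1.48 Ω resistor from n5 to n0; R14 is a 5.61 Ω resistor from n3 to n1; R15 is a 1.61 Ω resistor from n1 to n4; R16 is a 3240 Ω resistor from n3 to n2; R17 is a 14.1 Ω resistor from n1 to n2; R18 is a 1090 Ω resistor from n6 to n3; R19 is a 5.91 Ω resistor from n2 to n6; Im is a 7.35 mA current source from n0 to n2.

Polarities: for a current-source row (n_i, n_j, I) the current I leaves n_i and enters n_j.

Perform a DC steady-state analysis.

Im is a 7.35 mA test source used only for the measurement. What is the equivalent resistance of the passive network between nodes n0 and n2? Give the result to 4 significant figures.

Element admittances at DC:
  Y(R1) = 0.005952 S between n4,n3
  Y(R2) = 0.01570 S between n4,n1
  Y(R3) = 0.01368 S between n1,n5
  Y(R4) = 0.001186 S between n1,n0
  Y(R5) = 0.02033 S between n0,n6
  Y(R6) = 0.03984 S between n5,n1
  Y(R7) = 0.04292 S between n5,n2
  Y(R8) = 0.005181 S between n4,n0
  Y(R9) = 0.0001410 S between n4,n0
  Y(R10) = 0.003788 S between n3,n1
  Y(R11) = 0.002924 S between n4,n6
  Y(R12) = 0.2174 S between n1,n3
  Y(R13) = 0.6757 S between n5,n0
  Y(R14) = 0.1783 S between n3,n1
  Y(R15) = 0.6211 S between n1,n4
  Y(R16) = 0.0003086 S between n3,n2
  Y(R17) = 0.07092 S between n1,n2
  Y(R18) = 0.0009174 S between n6,n3
  Y(R19) = 0.1692 S between n2,n6
  Im: injects 0.00735 A into n2 (from n0)
Assemble and solve the 6×6 MNA system:
  V(n1)=0.04987  V(n2)=0.08440  V(n3)=0.04995  V(n4)=0.04958  V(n5)=0.008149  V(n6)=0.07484

R_eq = 11.48 Ω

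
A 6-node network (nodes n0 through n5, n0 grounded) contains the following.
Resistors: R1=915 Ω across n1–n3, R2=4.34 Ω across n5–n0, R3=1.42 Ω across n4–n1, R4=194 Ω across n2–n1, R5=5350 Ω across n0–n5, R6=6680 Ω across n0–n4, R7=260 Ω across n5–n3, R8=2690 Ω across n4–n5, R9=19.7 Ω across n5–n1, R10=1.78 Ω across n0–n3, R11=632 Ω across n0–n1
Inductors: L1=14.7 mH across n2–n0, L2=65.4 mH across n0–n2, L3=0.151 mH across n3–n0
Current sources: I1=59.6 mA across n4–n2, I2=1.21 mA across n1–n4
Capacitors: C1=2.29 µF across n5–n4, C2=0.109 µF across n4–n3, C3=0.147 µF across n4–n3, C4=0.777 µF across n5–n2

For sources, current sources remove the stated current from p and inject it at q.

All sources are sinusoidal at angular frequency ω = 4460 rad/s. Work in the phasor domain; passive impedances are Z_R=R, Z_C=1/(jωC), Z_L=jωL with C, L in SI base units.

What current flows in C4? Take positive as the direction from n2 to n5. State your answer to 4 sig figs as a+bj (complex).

Apply KCL at each of the 5 non-ground nodes and solve the resulting linear system.
Node n1: branches {R1, R3, R4, R9, R11, I2} → V_1 = -1.042+0.5194j
Node n2: branches {L1, I1, L2, R4, C4} → V_2 = 0.9692+3.218j
Node n3: branches {R1, C2, C3, L3, R7, R10} → V_3 = -0.0003577-0.001667j
Node n4: branches {I1, C1, R3, C2, C3, R6, R8, I2} → V_4 = -1.117+0.5336j
Node n5: branches {C1, R2, R5, C4, R7, R8, R9} → V_5 = -0.2412+0.07636j

-0.01089+0.004195j A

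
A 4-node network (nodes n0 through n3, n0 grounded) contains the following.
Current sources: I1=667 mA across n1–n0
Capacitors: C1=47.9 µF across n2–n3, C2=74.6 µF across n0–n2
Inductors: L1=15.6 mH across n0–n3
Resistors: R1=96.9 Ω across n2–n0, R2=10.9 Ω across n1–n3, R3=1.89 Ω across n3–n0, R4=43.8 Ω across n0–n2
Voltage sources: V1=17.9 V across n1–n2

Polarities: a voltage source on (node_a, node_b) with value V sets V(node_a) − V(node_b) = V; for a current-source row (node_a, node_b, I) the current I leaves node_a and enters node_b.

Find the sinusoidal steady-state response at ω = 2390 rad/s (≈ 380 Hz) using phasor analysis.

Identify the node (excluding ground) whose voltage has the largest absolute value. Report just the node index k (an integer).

MNA unknowns: 3 node voltages V₁..V_3 plus 1 source current (V1)
I1: z[1]−=0.667, z[0]+=0.667
C1: Y=0.000+0.1145j on G[2,3]
L1: Y=0.000-0.02682j on G[0,3]
R1: Y=0.01032+0.000j on G[2,0]
R2: Y=0.09174+0.000j on G[1,3]
C2: Y=0.000+0.1783j on G[0,2]
R3: Y=0.5291+0.000j on G[3,0]
R4: Y=0.02283+0.000j on G[0,2]
V1: row V1−V2=17.9, i_V1 at 1,2
solve → V1=15.60+6.715j, V2=-2.296+6.715j, V3=1.125+0.4100j
aux → i_V1=-1.995-0.5785j

1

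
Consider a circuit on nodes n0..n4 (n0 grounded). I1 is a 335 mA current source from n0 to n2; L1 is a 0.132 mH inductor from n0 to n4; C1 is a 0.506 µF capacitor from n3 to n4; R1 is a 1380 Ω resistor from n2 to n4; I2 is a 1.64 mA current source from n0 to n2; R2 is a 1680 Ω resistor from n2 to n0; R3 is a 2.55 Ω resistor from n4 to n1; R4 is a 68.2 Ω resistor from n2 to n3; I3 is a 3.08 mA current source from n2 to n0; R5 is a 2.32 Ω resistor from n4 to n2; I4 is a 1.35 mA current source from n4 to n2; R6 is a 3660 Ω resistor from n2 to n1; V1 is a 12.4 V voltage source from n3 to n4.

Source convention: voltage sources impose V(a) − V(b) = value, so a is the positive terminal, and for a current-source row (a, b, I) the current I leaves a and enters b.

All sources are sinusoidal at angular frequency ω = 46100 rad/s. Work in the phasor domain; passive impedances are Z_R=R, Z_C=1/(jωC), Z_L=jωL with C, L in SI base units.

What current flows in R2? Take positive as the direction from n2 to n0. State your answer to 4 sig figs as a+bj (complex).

MNA unknowns: 4 node voltages V₁..V_4 plus 1 source current (V1)
I1: z[0]−=0.335, z[2]+=0.335
L1: Y=0.000-0.1643j on G[0,4]
C1: Y=0.000+0.02333j on G[3,4]
R1: Y=0.0007246+0.000j on G[2,4]
I2: z[0]−=0.00164, z[2]+=0.00164
R2: Y=0.0005952+0.000j on G[2,0]
R3: Y=0.3922+0.000j on G[4,1]
R4: Y=0.01466+0.000j on G[2,3]
I3: z[2]−=0.00308, z[0]+=0.00308
R5: Y=0.4310+0.000j on G[4,2]
I4: z[4]−=0.00135, z[2]+=0.00135
R6: Y=0.0002732+0.000j on G[2,1]
V1: row V3−V4=12.4, i_V1 at 3,4
solve → V1=0.008131+2.026j, V2=1.163+2.023j, V3=12.41+2.026j, V4=0.007327+2.026j
aux → i_V1=-0.1649-0.2893j

0.0006920+0.001204j A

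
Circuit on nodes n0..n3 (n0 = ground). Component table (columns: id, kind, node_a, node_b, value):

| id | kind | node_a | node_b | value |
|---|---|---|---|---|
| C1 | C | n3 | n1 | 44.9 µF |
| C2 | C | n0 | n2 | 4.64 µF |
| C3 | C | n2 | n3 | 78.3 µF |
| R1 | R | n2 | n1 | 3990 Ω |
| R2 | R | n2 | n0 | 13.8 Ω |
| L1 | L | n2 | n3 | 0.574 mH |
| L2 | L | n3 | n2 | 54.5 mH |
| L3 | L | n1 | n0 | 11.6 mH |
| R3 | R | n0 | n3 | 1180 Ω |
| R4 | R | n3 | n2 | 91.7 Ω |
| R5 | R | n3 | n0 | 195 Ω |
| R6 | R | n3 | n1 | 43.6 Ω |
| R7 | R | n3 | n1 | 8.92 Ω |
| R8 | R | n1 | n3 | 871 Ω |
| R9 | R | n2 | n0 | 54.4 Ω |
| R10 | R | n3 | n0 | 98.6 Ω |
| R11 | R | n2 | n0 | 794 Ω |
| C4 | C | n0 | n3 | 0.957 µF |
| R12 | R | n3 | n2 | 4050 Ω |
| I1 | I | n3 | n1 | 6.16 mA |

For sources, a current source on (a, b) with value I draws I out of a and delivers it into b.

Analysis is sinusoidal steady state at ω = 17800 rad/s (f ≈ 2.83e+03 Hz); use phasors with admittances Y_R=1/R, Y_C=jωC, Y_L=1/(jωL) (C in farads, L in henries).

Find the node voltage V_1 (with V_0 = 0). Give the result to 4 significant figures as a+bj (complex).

0.001520-0.007687j V

Element admittances at ω=17800 rad/s:
  Y(C1) = 0.000+0.7992j S between n3,n1
  Y(C2) = 0.000+0.08259j S between n0,n2
  Y(C3) = 0.000+1.394j S between n2,n3
  Y(R1) = 0.0002506+0.000j S between n2,n1
  Y(R2) = 0.07246+0.000j S between n2,n0
  Y(L1) = 0.000-0.09787j S between n2,n3
  Y(L2) = 0.000-0.001031j S between n3,n2
  Y(L3) = 0.000-0.004843j S between n1,n0
  Y(R3) = 0.0008475+0.000j S between n0,n3
  Y(R4) = 0.01091+0.000j S between n3,n2
  Y(R5) = 0.005128+0.000j S between n3,n0
  Y(R6) = 0.02294+0.000j S between n3,n1
  Y(R7) = 0.1121+0.000j S between n3,n1
  Y(R8) = 0.001148+0.000j S between n1,n3
  Y(R9) = 0.01838+0.000j S between n2,n0
  Y(R10) = 0.01014+0.000j S between n3,n0
  Y(R11) = 0.001259+0.000j S between n2,n0
  Y(C4) = 0.000+0.01703j S between n0,n3
  Y(R12) = 0.0002469+0.000j S between n3,n2
  I1: injects 0.00616 A into n1 (from n3)
Assemble and solve the 3×3 MNA system:
  V(n1)=0.001520-0.007687j  V(n2)=0.0002189-0.0001309j  V(n3)=0.0002252-0.0001545j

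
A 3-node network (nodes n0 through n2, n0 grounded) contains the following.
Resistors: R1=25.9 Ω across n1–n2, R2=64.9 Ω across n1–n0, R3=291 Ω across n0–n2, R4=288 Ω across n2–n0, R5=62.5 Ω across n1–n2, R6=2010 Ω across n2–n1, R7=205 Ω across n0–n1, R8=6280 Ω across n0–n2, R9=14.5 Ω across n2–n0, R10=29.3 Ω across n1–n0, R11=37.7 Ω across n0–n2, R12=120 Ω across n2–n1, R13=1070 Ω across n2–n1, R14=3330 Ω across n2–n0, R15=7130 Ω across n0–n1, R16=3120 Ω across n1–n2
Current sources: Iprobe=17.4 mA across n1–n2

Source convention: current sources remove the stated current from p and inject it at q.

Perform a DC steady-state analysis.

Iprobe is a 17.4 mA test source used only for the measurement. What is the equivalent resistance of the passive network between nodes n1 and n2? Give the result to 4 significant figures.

R_eq = 9.966 Ω

Element admittances at DC:
  Y(R1) = 0.03861 S between n1,n2
  Y(R2) = 0.01541 S between n1,n0
  Y(R3) = 0.003436 S between n0,n2
  Y(R4) = 0.003472 S between n2,n0
  Y(R5) = 0.01600 S between n1,n2
  Y(R6) = 0.0004975 S between n2,n1
  Y(R7) = 0.004878 S between n0,n1
  Y(R8) = 0.0001592 S between n0,n2
  Y(R9) = 0.06897 S between n2,n0
  Y(R10) = 0.03413 S between n1,n0
  Y(R11) = 0.02653 S between n0,n2
  Y(R12) = 0.008333 S between n2,n1
  Y(R13) = 0.0009346 S between n2,n1
  Y(R14) = 0.0003003 S between n2,n0
  Y(R15) = 0.0001403 S between n0,n1
  Y(R16) = 0.0003205 S between n1,n2
  Iprobe: injects 0.0174 A into n2 (from n1)
Assemble and solve the 2×2 MNA system:
  V(n1)=-0.1133  V(n2)=0.06010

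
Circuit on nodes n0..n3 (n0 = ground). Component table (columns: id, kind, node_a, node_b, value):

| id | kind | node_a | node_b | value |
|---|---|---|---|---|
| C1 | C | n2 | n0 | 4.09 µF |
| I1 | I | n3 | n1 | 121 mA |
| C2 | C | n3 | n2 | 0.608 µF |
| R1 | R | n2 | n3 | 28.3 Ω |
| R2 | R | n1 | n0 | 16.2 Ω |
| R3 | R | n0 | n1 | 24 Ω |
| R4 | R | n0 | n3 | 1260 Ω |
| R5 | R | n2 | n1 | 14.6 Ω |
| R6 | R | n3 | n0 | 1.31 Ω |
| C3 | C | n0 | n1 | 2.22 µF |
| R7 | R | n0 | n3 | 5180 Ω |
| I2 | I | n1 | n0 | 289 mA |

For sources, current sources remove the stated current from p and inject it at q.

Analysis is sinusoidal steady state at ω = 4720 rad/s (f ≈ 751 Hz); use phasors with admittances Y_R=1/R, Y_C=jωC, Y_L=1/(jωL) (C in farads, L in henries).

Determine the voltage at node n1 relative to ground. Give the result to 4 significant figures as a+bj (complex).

Element admittances at ω=4720 rad/s:
  Y(C1) = 0.000+0.01930j S between n2,n0
  I1: injects 0.121 A into n1 (from n3)
  Y(C2) = 0.000+0.002870j S between n3,n2
  Y(R1) = 0.03534+0.000j S between n2,n3
  Y(R2) = 0.06173+0.000j S between n1,n0
  Y(R3) = 0.04167+0.000j S between n0,n1
  Y(R4) = 0.0007937+0.000j S between n0,n3
  Y(R5) = 0.06849+0.000j S between n2,n1
  Y(R6) = 0.7634+0.000j S between n3,n0
  Y(C3) = 0.000+0.01048j S between n0,n1
  Y(R7) = 0.0001931+0.000j S between n0,n3
  I2: injects 0.289 A into n0 (from n1)
Assemble and solve the 3×3 MNA system:
  V(n1)=-1.307+0.2066j  V(n2)=-0.8594+0.3186j  V(n3)=-0.1904+0.01168j

-1.307+0.2066j V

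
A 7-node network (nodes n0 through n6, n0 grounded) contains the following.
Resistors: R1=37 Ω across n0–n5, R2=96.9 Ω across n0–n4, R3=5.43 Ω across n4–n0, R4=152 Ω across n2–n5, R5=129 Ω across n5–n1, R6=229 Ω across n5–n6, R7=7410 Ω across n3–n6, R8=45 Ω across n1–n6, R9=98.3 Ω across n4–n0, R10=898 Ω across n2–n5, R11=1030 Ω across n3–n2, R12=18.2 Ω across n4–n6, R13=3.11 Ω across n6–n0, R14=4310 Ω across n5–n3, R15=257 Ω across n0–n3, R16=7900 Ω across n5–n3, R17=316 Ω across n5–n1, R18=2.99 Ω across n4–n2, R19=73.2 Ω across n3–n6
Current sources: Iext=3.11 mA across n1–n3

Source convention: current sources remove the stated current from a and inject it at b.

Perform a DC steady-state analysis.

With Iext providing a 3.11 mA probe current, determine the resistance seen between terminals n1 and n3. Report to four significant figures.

Element admittances at DC:
  Y(R1) = 0.02703 S between n0,n5
  Y(R2) = 0.01032 S between n0,n4
  Y(R3) = 0.1842 S between n4,n0
  Y(R4) = 0.006579 S between n2,n5
  Y(R5) = 0.007752 S between n5,n1
  Y(R6) = 0.004367 S between n5,n6
  Y(R7) = 0.0001350 S between n3,n6
  Y(R8) = 0.02222 S between n1,n6
  Y(R9) = 0.01017 S between n4,n0
  Y(R10) = 0.001114 S between n2,n5
  Y(R11) = 0.0009709 S between n3,n2
  Y(R12) = 0.05495 S between n4,n6
  Y(R13) = 0.3215 S between n6,n0
  Y(R14) = 0.0002320 S between n5,n3
  Y(R15) = 0.003891 S between n0,n3
  Y(R16) = 0.0001266 S between n5,n3
  Y(R17) = 0.003165 S between n5,n1
  Y(R18) = 0.3344 S between n4,n2
  Y(R19) = 0.01366 S between n3,n6
  Iext: injects 0.00311 A into n3 (from n1)
Assemble and solve the 6×6 MNA system:
  V(n1)=-0.1008  V(n2)=-4.754e-05  V(n3)=0.1630  V(n4)=-4.548e-05  V(n5)=-0.02072  V(n6)=-0.0002023

R_eq = 84.83 Ω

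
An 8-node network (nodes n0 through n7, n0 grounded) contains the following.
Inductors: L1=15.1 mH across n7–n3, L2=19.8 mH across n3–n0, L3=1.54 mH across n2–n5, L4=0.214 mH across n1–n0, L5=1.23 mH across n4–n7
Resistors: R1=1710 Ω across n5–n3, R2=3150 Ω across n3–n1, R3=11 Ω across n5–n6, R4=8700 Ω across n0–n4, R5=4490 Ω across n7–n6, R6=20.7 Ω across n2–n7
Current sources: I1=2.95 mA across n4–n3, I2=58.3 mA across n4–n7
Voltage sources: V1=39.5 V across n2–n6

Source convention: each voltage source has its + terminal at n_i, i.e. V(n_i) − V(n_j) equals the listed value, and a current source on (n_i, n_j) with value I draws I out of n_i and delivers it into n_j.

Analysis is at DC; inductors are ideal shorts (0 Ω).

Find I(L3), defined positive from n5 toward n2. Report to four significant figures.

-3.591 A

Apply KCL at each of the 7 non-ground nodes and solve the resulting linear system.
Node n1: branches {R2, L4} → V_1 = 0.000
Node n2: branches {L3, R6, V1} → V_2 = 0.1791
Node n3: branches {L1, R1, L2, R2, I1} → V_3 = 0.000
Node n4: branches {I1, I2, R4, L5} → V_4 = 0.000
Node n5: branches {R1, R3, L3} → V_5 = 0.1791
Node n6: branches {R3, R5, V1} → V_6 = -39.32
Node n7: branches {L1, I2, L5, R5, R6} → V_7 = 0.000
Source currents: i(L1)=-0.003055, i(L2)=0.000, i(L3)=3.591, i(L4)=0.000, i(L5)=-0.06125, i(V1)=-3.600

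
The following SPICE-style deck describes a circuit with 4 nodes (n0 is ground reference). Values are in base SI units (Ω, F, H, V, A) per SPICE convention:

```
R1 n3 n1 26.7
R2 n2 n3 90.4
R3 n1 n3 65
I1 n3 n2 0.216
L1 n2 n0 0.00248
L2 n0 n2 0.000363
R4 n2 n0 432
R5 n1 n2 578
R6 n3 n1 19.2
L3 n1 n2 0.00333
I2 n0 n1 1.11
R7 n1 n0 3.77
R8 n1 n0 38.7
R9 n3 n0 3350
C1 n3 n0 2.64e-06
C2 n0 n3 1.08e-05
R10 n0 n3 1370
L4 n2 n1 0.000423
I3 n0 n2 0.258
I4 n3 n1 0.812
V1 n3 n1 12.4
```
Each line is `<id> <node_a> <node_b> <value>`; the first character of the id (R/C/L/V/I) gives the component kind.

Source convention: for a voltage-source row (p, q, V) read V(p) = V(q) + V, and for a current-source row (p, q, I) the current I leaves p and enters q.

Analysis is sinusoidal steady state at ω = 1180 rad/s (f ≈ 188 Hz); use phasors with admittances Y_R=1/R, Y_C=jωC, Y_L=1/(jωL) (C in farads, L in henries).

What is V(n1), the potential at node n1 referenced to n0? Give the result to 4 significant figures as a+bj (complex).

Apply KCL at each of the 3 non-ground nodes and solve the resulting linear system.
Node n1: branches {R1, R3, R5, R6, L3, I2, R7, R8, L4, I4, V1} → V_1 = 0.3487+0.7614j
Node n2: branches {R2, I1, L1, L2, R4, R5, L3, L4, I3} → V_2 = 0.1591+0.4727j
Node n3: branches {R1, R2, R3, I1, R6, R9, C1, C2, R10, I4, V1} → V_3 = 12.75+0.7614j
Source currents: i(V1)=-2.469-0.2062j

0.3487+0.7614j V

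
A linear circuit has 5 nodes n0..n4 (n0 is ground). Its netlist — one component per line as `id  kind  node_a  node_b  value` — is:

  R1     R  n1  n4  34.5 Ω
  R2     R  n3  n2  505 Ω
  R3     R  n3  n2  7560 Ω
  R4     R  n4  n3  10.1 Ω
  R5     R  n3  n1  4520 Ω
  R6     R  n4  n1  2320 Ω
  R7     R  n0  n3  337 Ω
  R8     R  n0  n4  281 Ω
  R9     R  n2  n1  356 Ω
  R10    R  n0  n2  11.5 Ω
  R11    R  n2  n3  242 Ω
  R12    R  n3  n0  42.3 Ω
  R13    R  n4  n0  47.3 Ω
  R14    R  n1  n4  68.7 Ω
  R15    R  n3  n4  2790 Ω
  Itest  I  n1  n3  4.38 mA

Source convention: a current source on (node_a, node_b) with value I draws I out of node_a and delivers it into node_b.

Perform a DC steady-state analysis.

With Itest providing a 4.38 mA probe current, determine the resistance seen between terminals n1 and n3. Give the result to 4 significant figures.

R_eq = 29.44 Ω

Element admittances at DC:
  Y(R1) = 0.02899 S between n1,n4
  Y(R2) = 0.001980 S between n3,n2
  Y(R3) = 0.0001323 S between n3,n2
  Y(R4) = 0.09901 S between n4,n3
  Y(R5) = 0.0002212 S between n3,n1
  Y(R6) = 0.0004310 S between n4,n1
  Y(R7) = 0.002967 S between n0,n3
  Y(R8) = 0.003559 S between n0,n4
  Y(R9) = 0.002809 S between n2,n1
  Y(R10) = 0.08696 S between n0,n2
  Y(R11) = 0.004132 S between n2,n3
  Y(R12) = 0.02364 S between n3,n0
  Y(R13) = 0.02114 S between n4,n0
  Y(R14) = 0.01456 S between n1,n4
  Y(R15) = 0.0003584 S between n3,n4
  Itest: injects 0.00438 A into n3 (from n1)
Assemble and solve the 4×4 MNA system:
  V(n1)=-0.1082  V(n2)=-0.001813  V(n3)=0.02079  V(n4)=-0.01601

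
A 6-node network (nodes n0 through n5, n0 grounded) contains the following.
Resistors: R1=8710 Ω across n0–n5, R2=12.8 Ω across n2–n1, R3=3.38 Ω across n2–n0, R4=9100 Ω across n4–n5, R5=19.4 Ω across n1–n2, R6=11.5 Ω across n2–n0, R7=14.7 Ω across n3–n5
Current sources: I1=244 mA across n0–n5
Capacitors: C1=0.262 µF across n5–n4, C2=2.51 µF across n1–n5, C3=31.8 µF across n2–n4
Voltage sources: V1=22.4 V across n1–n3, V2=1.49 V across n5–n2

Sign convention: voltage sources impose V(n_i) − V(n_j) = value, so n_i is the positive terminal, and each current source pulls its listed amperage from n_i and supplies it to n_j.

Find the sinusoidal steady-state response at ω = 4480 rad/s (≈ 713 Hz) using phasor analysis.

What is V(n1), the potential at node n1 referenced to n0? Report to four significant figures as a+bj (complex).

Apply KCL at each of the 5 non-ground nodes and solve the resulting linear system.
Node n1: branches {R2, C2, R5, V1} → V_1 = 8.835-0.3816j
Node n2: branches {R2, C3, R3, R5, R6, V2} → V_2 = 0.6367+0.000j
Node n3: branches {R7, V1} → V_3 = -13.56-0.3816j
Node n4: branches {C1, C3, R4} → V_4 = 0.6489-0.001131j
Node n5: branches {R1, I1, C1, C2, R4, R7, V2} → V_5 = 2.127+0.000j
Source currents: i(V1)=-1.067-0.02596j, i(V2)=-0.8195+0.04775j

8.835-0.3816j V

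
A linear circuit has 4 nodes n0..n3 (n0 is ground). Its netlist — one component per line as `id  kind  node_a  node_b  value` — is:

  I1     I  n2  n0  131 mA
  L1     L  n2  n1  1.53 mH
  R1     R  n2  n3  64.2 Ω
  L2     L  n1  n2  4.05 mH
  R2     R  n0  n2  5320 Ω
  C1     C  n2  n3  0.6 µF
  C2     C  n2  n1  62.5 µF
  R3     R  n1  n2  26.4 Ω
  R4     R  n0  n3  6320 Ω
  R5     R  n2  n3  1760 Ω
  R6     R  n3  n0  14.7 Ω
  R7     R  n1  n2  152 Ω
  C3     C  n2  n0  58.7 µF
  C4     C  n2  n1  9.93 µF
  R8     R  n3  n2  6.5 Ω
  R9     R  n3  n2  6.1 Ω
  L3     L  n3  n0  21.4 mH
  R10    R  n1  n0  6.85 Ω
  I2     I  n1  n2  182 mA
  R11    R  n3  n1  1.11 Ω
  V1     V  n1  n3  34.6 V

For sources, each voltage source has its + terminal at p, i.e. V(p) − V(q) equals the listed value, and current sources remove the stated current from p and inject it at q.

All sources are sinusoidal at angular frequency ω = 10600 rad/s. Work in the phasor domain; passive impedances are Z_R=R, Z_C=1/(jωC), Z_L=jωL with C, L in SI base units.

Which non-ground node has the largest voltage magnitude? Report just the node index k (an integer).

Apply KCL at each of the 3 non-ground nodes and solve the resulting linear system.
Node n1: branches {L1, L2, C2, R3, R7, C4, R10, I2, R11, V1} → V_1 = 12.70-10.20j
Node n2: branches {I1, L1, R1, L2, R2, C1, C2, R3, R5, R7, C3, C4, R8, R9, I2} → V_2 = 3.355+0.7176j
Node n3: branches {R1, C1, R4, R5, R6, R8, R9, L3, R11, V1} → V_3 = -21.90-10.20j
Source currents: i(V1)=-41.07-4.404j

3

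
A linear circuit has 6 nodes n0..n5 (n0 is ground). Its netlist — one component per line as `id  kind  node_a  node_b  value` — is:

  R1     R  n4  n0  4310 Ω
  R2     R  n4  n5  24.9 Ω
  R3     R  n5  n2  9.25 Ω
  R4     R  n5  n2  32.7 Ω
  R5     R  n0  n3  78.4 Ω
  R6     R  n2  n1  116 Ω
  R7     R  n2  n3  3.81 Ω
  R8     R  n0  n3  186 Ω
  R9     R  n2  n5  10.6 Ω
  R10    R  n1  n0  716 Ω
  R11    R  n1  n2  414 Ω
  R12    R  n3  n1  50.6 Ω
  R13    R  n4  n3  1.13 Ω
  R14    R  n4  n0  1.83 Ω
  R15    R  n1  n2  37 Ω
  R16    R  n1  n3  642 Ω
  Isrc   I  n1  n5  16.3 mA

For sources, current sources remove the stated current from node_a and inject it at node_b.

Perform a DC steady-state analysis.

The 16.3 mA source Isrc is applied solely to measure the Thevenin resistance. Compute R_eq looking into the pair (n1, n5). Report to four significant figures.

R_eq = 20.30 Ω

Element admittances at DC:
  Y(R1) = 0.0002320 S between n4,n0
  Y(R2) = 0.04016 S between n4,n5
  Y(R3) = 0.1081 S between n5,n2
  Y(R4) = 0.03058 S between n5,n2
  Y(R5) = 0.01276 S between n0,n3
  Y(R6) = 0.008621 S between n2,n1
  Y(R7) = 0.2625 S between n2,n3
  Y(R8) = 0.005376 S between n0,n3
  Y(R9) = 0.09434 S between n2,n5
  Y(R10) = 0.001397 S between n1,n0
  Y(R11) = 0.002415 S between n1,n2
  Y(R12) = 0.01976 S between n3,n1
  Y(R13) = 0.8850 S between n4,n3
  Y(R14) = 0.5464 S between n4,n0
  Y(R15) = 0.02703 S between n1,n2
  Y(R16) = 0.001558 S between n1,n3
  Isrc: injects 0.0163 A into n5 (from n1)
Assemble and solve the 5×5 MNA system:
  V(n1)=-0.2624  V(n2)=0.01029  V(n3)=-0.001892  V(n4)=0.0007331  V(n5)=0.06855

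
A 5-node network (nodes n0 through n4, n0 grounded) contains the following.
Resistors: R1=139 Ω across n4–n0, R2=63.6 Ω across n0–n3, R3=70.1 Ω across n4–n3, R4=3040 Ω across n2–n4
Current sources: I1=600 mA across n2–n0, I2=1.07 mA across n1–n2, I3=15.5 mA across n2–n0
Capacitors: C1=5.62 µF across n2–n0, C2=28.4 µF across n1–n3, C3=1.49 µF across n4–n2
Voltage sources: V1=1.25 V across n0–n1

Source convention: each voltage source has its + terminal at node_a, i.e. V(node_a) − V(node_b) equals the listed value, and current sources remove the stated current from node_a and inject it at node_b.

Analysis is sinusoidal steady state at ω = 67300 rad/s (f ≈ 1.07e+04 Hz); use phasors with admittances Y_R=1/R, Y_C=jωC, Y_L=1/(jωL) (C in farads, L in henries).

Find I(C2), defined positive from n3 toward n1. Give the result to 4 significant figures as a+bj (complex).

0.03041+0.02500j A

MNA unknowns: 4 node voltages V₁..V_4 plus 1 source current (V1)
R1: Y=0.007194+0.000j on G[4,0]
R2: Y=0.01572+0.000j on G[0,3]
I1: z[2]−=0.6, z[0]+=0.6
C1: Y=0.000+0.3782j on G[2,0]
I2: z[1]−=0.00107, z[2]+=0.00107
C2: Y=0.000+1.911j on G[1,3]
C3: Y=0.000+0.1003j on G[4,2]
I3: z[2]−=0.0155, z[0]+=0.0155
R3: Y=0.01427+0.000j on G[4,3]
R4: Y=0.0003289+0.000j on G[2,4]
V1: row V0−V1=1.25, i_V1 at 0,1
solve → V1=-1.250+0.000j, V2=-0.09813+1.645j, V3=-1.237-0.01591j, V4=-0.4685+1.719j
aux → i_V1=-0.02934-0.02500j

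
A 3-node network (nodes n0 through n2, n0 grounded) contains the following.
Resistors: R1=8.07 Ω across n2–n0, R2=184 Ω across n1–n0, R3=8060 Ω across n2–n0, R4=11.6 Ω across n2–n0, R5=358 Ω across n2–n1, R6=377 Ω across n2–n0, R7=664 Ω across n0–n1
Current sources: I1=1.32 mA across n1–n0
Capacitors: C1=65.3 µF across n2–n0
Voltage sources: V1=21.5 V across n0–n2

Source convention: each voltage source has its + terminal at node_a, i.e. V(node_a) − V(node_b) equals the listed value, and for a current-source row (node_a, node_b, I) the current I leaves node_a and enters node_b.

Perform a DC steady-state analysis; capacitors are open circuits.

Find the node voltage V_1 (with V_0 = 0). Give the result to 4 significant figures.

-6.305 V

Apply KCL at each of the 2 non-ground nodes and solve the resulting linear system.
Node n1: branches {R2, I1, R5, R7} → V_1 = -6.305
Node n2: branches {R1, R3, R4, R5, C1, R6, V1} → V_2 = -21.50
Source currents: i(V1)=-4.620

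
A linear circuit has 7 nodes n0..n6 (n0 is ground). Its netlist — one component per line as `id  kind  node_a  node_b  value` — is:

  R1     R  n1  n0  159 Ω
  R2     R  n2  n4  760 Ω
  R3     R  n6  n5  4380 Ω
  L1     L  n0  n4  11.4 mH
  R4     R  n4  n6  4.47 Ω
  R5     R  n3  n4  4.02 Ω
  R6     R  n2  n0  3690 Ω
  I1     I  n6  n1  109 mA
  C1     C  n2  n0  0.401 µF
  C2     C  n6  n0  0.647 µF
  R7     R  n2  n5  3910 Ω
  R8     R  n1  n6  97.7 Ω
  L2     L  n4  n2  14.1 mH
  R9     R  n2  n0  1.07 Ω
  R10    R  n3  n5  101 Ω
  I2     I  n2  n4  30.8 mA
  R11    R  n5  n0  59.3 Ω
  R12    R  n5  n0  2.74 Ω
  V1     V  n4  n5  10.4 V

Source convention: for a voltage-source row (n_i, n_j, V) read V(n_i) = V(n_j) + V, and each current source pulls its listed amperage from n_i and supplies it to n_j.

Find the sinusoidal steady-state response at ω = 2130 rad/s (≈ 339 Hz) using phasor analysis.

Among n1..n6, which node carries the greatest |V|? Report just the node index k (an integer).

1

Element admittances at ω=2130 rad/s:
  Y(R1) = 0.006289+0.000j S between n1,n0
  Y(R2) = 0.001316+0.000j S between n2,n4
  Y(R3) = 0.0002283+0.000j S between n6,n5
  Y(L1) = 0.000-0.04118j S between n0,n4
  Y(R4) = 0.2237+0.000j S between n4,n6
  Y(R5) = 0.2488+0.000j S between n3,n4
  Y(R6) = 0.0002710+0.000j S between n2,n0
  I1: injects 0.109 A into n1 (from n6)
  Y(C1) = 0.000+0.0008541j S between n2,n0
  Y(C2) = 0.000+0.001378j S between n6,n0
  Y(R7) = 0.0002558+0.000j S between n2,n5
  Y(R8) = 0.01024+0.000j S between n1,n6
  Y(L2) = 0.000-0.03330j S between n4,n2
  Y(R9) = 0.9346+0.000j S between n2,n0
  Y(R10) = 0.009901+0.000j S between n3,n5
  I2: injects 0.0308 A into n4 (from n2)
  Y(R11) = 0.01686+0.000j S between n5,n0
  Y(R12) = 0.3650+0.000j S between n5,n0
  V1: constraint V(n4)−V(n5) = 10.4
Assemble and solve the 7×7 MNA system:
  V(n1)=12.48+1.094j  V(n2)=0.05877-0.3453j  V(n3)=9.458+1.856j  V(n4)=9.856+1.856j  V(n5)=-0.5441+1.856j  V(n6)=9.506+1.767j
  i(V1)=-0.3092+0.7092j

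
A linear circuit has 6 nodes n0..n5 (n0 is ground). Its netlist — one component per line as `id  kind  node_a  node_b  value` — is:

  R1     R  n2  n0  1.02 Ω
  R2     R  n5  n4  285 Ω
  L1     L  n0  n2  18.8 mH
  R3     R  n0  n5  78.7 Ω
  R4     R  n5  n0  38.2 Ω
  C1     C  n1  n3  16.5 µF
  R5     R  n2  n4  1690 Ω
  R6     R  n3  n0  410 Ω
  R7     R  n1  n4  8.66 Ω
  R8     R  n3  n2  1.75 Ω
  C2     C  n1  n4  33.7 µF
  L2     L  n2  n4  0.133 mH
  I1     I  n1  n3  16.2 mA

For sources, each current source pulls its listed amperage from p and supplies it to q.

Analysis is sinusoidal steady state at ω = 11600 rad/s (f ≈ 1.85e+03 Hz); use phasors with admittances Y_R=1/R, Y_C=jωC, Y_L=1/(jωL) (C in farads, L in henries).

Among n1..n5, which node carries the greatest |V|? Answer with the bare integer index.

MNA unknowns: 5 node voltages V₁..V_5
R1: Y=0.9804+0.000j on G[2,0]
R2: Y=0.003509+0.000j on G[5,4]
L1: Y=0.000-0.004585j on G[0,2]
R3: Y=0.01271+0.000j on G[0,5]
R4: Y=0.02618+0.000j on G[5,0]
C1: Y=0.000+0.1914j on G[1,3]
R5: Y=0.0005917+0.000j on G[2,4]
R6: Y=0.002439+0.000j on G[3,0]
R7: Y=0.1155+0.000j on G[1,4]
R8: Y=0.5714+0.000j on G[3,2]
C2: Y=0.000+0.3909j on G[1,4]
L2: Y=0.000-0.6482j on G[2,4]
I1: z[1]−=0.0162, z[3]+=0.0162
solve → V1=-0.004552+0.01328j, V2=-2.735e-05+8.143e-05j, V3=0.02096-0.008429j, V4=-0.007670-0.01846j, V5=-0.0006348-0.001528j

3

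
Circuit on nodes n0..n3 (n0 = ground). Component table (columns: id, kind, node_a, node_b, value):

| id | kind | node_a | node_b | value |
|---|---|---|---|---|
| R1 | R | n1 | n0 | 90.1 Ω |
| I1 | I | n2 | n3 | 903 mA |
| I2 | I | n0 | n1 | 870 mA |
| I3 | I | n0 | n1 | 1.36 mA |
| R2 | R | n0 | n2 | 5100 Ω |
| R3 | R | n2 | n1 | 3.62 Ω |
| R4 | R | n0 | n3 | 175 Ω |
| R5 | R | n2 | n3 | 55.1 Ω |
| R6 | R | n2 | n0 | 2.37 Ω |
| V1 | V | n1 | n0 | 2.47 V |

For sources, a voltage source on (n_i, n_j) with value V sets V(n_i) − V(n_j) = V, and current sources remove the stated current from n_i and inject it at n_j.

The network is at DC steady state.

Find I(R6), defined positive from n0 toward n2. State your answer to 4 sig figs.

MNA unknowns: 3 node voltages V₁..V_3 plus 1 source current (V1)
R1: Y=0.01110 on G[1,0]
I1: z[2]−=0.903, z[3]+=0.903
I2: z[0]−=0.87, z[1]+=0.87
I3: z[0]−=0.00136, z[1]+=0.00136
R2: Y=0.0001961 on G[0,2]
R3: Y=0.2762 on G[2,1]
R4: Y=0.005714 on G[0,3]
R5: Y=0.01815 on G[2,3]
R6: Y=0.4219 on G[2,0]
V1: row V1−V0=2.47, i_V1 at 1,0
solve → V1=2.470, V2=0.6633, V3=38.35
aux → i_V1=0.3448

-0.2799 A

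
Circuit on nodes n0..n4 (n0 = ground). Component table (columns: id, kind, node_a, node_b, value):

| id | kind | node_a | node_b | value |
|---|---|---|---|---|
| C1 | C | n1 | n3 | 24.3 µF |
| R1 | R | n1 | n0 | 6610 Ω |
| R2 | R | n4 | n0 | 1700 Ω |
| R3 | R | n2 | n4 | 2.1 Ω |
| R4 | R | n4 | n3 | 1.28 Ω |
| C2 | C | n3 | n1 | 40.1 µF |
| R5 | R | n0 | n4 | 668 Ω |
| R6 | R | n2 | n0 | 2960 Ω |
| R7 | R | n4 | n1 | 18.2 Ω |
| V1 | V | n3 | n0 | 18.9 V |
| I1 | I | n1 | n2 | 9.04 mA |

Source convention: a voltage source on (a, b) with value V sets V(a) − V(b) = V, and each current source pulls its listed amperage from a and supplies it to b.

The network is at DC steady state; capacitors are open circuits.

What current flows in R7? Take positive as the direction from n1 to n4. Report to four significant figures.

-0.01186 A

Element admittances at DC:
  Y(C1) = 0.000 S between n1,n3
  Y(R1) = 0.0001513 S between n1,n0
  Y(R2) = 0.0005882 S between n4,n0
  Y(R3) = 0.4762 S between n2,n4
  Y(R4) = 0.7812 S between n4,n3
  Y(C2) = 0.000 S between n3,n1
  Y(R5) = 0.001497 S between n0,n4
  Y(R6) = 0.0003378 S between n2,n0
  Y(R7) = 0.05495 S between n4,n1
  V1: constraint V(n3)−V(n0) = 18.9
  I1: injects 0.00904 A into n2 (from n1)
Assemble and solve the 5×5 MNA system:
  V(n1)=18.62  V(n2)=18.84  V(n3)=18.90  V(n4)=18.84
  i(V1)=-0.04847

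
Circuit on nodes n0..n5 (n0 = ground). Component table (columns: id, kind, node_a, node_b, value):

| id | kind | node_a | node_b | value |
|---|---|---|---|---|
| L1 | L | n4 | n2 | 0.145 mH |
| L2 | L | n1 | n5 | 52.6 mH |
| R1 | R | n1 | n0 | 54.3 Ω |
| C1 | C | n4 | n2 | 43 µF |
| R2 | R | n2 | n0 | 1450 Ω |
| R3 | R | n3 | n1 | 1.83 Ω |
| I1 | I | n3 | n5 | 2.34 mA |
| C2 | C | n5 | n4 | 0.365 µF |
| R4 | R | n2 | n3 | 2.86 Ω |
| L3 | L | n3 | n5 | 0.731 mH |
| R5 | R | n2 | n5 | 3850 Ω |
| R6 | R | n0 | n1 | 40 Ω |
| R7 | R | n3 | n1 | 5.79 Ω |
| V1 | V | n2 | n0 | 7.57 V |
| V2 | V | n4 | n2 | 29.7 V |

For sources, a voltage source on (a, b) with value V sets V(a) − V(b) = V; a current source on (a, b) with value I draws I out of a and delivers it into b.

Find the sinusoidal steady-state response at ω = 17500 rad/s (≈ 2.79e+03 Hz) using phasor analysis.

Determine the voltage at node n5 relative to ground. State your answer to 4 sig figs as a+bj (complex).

4.114+0.6329j V

Apply KCL at each of the 5 non-ground nodes and solve the resulting linear system.
Node n1: branches {L2, R1, R3, R6, R7} → V_1 = 6.403+0.5139j
Node n2: branches {L1, C1, R2, R4, R5, V1, V2} → V_2 = 7.570+0.000j
Node n3: branches {R3, I1, R4, L3, R7} → V_3 = 6.789+0.5414j
Node n4: branches {L1, C1, C2, V2} → V_4 = 37.27+0.000j
Node n5: branches {L2, I1, C2, L3, R5} → V_5 = 4.114+0.6329j
Source currents: i(V1)=-0.2832-0.02231j, i(V2)=-0.004043-10.86j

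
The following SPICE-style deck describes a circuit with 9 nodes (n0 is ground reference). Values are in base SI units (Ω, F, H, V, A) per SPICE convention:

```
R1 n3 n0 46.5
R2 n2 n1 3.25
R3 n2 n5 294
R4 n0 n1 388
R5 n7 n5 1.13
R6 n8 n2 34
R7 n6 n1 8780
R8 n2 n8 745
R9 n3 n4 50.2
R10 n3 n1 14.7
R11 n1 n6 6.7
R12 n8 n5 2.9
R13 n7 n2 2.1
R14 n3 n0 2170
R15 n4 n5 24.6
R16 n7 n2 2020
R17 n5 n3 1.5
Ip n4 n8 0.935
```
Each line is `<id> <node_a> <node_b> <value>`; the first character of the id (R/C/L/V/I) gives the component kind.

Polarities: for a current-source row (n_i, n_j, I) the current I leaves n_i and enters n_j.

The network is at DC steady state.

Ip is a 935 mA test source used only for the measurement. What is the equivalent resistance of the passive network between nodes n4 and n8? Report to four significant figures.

MNA unknowns: 8 node voltages V₁..V_8
R1: Y=0.02151 on G[3,0]
R2: Y=0.3077 on G[2,1]
R3: Y=0.003401 on G[2,5]
R4: Y=0.002577 on G[0,1]
R5: Y=0.8850 on G[7,5]
R6: Y=0.02941 on G[8,2]
R7: Y=0.0001139 on G[6,1]
R8: Y=0.001342 on G[2,8]
R9: Y=0.01992 on G[3,4]
R10: Y=0.06803 on G[3,1]
R11: Y=0.1493 on G[1,6]
R12: Y=0.3448 on G[8,5]
R13: Y=0.4762 on G[7,2]
R14: Y=0.0004608 on G[3,0]
R15: Y=0.04065 on G[4,5]
R16: Y=0.0004950 on G[7,2]
R17: Y=0.6667 on G[5,3]
Ip: z[4]−=0.935, z[8]+=0.935
solve → V1=0.3936, V2=0.4941, V3=-0.04618, V4=-15.21, V5=0.3605, V6=0.3936, V7=0.4073, V8=2.861

R_eq = 19.33 Ω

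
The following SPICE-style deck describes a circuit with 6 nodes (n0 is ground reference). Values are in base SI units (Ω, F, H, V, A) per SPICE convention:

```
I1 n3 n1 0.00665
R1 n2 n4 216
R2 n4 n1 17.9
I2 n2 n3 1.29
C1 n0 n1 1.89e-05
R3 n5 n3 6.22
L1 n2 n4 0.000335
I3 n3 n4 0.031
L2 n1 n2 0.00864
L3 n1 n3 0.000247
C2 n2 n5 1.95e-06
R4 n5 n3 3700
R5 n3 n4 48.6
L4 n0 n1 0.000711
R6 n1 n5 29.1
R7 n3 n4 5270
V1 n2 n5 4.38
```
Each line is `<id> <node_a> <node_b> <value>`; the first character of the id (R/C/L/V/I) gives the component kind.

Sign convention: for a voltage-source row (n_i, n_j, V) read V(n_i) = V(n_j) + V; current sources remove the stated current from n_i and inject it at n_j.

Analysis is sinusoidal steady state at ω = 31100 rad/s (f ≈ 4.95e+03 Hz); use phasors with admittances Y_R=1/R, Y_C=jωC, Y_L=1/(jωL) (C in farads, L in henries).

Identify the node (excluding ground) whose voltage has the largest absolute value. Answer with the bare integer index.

5

Element admittances at ω=31100 rad/s:
  I1: injects 0.00665 A into n1 (from n3)
  Y(R1) = 0.004630+0.000j S between n2,n4
  Y(R2) = 0.05587+0.000j S between n4,n1
  I2: injects 1.29 A into n3 (from n2)
  Y(C1) = 0.000+0.5878j S between n0,n1
  Y(R3) = 0.1608+0.000j S between n5,n3
  Y(L1) = 0.000-0.09598j S between n2,n4
  I3: injects 0.031 A into n4 (from n3)
  Y(L2) = 0.000-0.003722j S between n1,n2
  Y(L3) = 0.000-0.1302j S between n1,n3
  Y(C2) = 0.000+0.06064j S between n2,n5
  Y(R4) = 0.0002703+0.000j S between n5,n3
  Y(R5) = 0.02058+0.000j S between n3,n4
  Y(L4) = 0.000-0.04522j S between n0,n1
  Y(R6) = 0.03436+0.000j S between n1,n5
  Y(R7) = 0.0001898+0.000j S between n3,n4
  V1: constraint V(n2)−V(n5) = 4.38
Assemble and solve the 6×6 MNA system:
  V(n1)=0.000+0.000j  V(n2)=-1.156+0.7957j  V(n3)=0.8779+1.502j  V(n4)=-0.2674+1.479j  V(n5)=-5.536+0.7957j
  i(V1)=-1.223-0.3521j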